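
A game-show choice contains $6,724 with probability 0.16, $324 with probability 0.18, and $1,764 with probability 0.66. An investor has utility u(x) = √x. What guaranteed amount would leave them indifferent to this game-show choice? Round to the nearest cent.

E[u] = 0.16·√6724 + 0.18·√324 + 0.66·√1764 = 0.16·82 + 0.18·18 + 0.66·42 = 44.08
CE = (44.08)² = 1943.0464

$1,943.05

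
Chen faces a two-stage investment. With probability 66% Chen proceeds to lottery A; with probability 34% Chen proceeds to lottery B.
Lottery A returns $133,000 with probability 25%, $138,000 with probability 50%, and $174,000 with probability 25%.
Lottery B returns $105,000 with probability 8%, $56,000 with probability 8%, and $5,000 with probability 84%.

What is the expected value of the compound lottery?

EV(A) = 0.25 × 133000 + 0.5 × 138000 + 0.25 × 174000 = 33250 + 69000 + 43500 = 145750
EV(B) = 0.08 × 105000 + 0.08 × 56000 + 0.84 × 5000 = 8400 + 4480 + 4200 = 17080
Overall = 0.66 × 145750 + 0.34 × 17080 = 96195 + 5807.2 = 102002.2

$102,002.20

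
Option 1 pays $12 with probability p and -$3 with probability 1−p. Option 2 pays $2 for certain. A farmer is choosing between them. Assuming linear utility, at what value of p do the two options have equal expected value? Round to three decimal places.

p = 0.333

p·12 + (1−p)·(-3) = 2
15p − 3 = 2
p = (2 + 3) / 15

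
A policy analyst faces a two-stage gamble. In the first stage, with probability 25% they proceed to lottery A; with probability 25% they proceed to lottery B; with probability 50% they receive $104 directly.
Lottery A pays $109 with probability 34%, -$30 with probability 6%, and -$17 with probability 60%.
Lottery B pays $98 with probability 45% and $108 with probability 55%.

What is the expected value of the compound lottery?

$84.14

EV(A) = 0.34 × 109 + 0.06 × (-30) + 0.6 × (-17) = 37.06 − 1.8 − 10.2 = 25.06
EV(B) = 0.45 × 98 + 0.55 × 108 = 44.1 + 59.4 = 103.5
Branch C: 104 (certain)
Overall = 0.25 × 25.06 + 0.25 × 103.5 + 0.5 × 104 = 6.265 + 25.875 + 52 = 84.14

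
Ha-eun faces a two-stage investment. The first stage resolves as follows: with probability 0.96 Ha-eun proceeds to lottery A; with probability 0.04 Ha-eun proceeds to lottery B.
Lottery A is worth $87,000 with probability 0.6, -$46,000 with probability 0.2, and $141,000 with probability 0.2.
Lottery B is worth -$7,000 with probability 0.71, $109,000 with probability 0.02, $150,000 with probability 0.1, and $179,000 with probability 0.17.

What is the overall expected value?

EV(A) = 0.6 × 87000 + 0.2 × (-46000) + 0.2 × 141000 = 52200 − 9200 + 28200 = 71200
EV(B) = 0.71 × (-7000) + 0.02 × 109000 + 0.1 × 150000 + 0.17 × 179000 = -4970 + 2180 + 15000 + 30430 = 42640
Overall = 0.96 × 71200 + 0.04 × 42640 = 68352 + 1705.6 = 70057.6

$70,057.60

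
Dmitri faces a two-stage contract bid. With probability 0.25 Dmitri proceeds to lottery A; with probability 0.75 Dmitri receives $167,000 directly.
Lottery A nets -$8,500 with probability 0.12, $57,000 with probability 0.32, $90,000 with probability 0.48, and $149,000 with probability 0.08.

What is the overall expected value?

EV(A) = 0.12 × (-8500) + 0.32 × 57000 + 0.48 × 90000 + 0.08 × 149000 = -1020 + 18240 + 43200 + 11920 = 72340
Branch B: 167000 (certain)
Overall = 0.25 × 72340 + 0.75 × 167000 = 18085 + 125250 = 143335

$143,335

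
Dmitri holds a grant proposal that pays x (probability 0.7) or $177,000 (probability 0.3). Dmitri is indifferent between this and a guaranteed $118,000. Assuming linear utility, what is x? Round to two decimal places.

0.7·x + 0.3·177000 = 118000
0.7·x = 118000 − 53100 = 64900
x = 64900 / 0.7 = 92714.2857

x = $92,714.29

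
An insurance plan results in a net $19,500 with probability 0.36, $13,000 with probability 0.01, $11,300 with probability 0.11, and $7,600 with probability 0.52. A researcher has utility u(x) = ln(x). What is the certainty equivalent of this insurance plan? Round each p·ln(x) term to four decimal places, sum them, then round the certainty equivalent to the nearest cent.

E[u] = 0.36·ln(19500) + 0.01·ln(13000) + 0.11·ln(11300) + 0.52·ln(7600) = 3.5561 + 0.0947 + 1.0266 + 4.6467 = 9.3241
CE = e^9.3241 ≈ 11204.83

$11,204.83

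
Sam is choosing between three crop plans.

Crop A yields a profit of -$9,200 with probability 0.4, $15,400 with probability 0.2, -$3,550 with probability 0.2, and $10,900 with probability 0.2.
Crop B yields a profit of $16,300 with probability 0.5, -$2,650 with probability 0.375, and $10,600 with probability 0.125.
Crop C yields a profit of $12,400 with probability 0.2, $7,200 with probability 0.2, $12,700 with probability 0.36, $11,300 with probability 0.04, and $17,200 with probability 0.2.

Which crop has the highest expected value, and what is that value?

Crop A = 0.4 × (-9200) + 0.2 × 15400 + 0.2 × (-3550) + 0.2 × 10900 = -3680 + 3080 − 710 + 2180 = 870
Crop B = 0.5 × 16300 + 0.375 × (-2650) + 0.125 × 10600 = 8150 − 993.75 + 1325 = 8481.25
Crop C = 0.2 × 12400 + 0.2 × 7200 + 0.36 × 12700 + 0.04 × 11300 + 0.2 × 17200 = 2480 + 1440 + 4572 + 452 + 3440 = 12384

Crop C ($12,384)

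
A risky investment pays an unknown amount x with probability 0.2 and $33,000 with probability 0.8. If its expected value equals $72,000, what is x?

0.2·x + 0.8·33000 = 72000
0.2·x = 72000 − 26400 = 45600
x = 45600 / 0.2 = 228000

x = $228,000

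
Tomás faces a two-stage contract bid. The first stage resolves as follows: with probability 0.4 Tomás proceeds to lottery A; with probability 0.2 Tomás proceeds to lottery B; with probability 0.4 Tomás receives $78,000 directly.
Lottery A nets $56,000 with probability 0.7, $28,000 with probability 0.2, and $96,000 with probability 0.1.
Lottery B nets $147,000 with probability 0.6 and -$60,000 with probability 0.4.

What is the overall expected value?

$65,800

EV(A) = 0.7 × 56000 + 0.2 × 28000 + 0.1 × 96000 = 39200 + 5600 + 9600 = 54400
EV(B) = 0.6 × 147000 + 0.4 × (-60000) = 88200 − 24000 = 64200
Branch C: 78000 (certain)
Overall = 0.4 × 54400 + 0.2 × 64200 + 0.4 × 78000 = 21760 + 12840 + 31200 = 65800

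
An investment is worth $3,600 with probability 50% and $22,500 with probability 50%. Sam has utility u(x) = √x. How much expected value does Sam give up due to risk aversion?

$2,025

E[u] = 0.5·√3600 + 0.5·√22500 = 0.5·60 + 0.5·150 = 105
CE = (105)² = 11025
Risk premium = EV − CE = 13050 − 11025 = 2025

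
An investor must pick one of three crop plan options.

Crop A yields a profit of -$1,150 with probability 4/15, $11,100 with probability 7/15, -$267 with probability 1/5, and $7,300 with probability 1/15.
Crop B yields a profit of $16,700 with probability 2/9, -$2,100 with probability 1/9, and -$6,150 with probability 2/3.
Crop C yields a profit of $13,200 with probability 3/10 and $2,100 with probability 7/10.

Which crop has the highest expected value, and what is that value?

Crop C ($5,430)

Crop A = 4/15 × (-1150) + 7/15 × 11100 + 1/5 × (-267) + 1/15 × 7300 = -306.6667 + 5180 − 53.4 + 486.6667 = 5306.6
Crop B = 2/9 × 16700 + 1/9 × (-2100) + 2/3 × (-6150) = 3711.1111 − 233.3333 − 4100 = -622.2222
Crop C = 3/10 × 13200 + 7/10 × 2100 = 3960 + 1470 = 5430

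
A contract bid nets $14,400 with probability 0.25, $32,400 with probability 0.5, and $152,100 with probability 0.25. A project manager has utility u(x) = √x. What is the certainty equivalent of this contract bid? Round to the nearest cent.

$47,306.25

E[u] = 0.25·√14400 + 0.5·√32400 + 0.25·√152100 = 0.25·120 + 0.5·180 + 0.25·390 = 217.5
CE = (217.5)² = 47306.25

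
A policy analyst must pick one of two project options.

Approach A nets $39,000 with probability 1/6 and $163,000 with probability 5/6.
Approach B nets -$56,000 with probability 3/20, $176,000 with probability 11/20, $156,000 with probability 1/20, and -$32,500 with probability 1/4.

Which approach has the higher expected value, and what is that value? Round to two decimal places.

Approach A = 1/6 × 39000 + 5/6 × 163000 = 6500 + 135833.3333 = 142333.3333
Approach B = 3/20 × (-56000) + 11/20 × 176000 + 1/20 × 156000 + 1/4 × (-32500) = -8400 + 96800 + 7800 − 8125 = 88075

Approach A ($142,333.33)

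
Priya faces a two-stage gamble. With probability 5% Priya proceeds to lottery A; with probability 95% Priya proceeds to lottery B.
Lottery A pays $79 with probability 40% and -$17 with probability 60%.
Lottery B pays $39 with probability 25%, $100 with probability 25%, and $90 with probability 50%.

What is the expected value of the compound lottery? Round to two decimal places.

EV(A) = 0.4 × 79 + 0.6 × (-17) = 31.6 − 10.2 = 21.4
EV(B) = 0.25 × 39 + 0.25 × 100 + 0.5 × 90 = 9.75 + 25 + 45 = 79.75
Overall = 0.05 × 21.4 + 0.95 × 79.75 = 1.07 + 75.7625 = 76.8325

$76.83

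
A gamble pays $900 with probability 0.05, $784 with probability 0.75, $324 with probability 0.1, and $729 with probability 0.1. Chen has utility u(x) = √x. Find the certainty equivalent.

$729

E[u] = 0.05·√900 + 0.75·√784 + 0.1·√324 + 0.1·√729 = 0.05·30 + 0.75·28 + 0.1·18 + 0.1·27 = 27
CE = (27)² = 729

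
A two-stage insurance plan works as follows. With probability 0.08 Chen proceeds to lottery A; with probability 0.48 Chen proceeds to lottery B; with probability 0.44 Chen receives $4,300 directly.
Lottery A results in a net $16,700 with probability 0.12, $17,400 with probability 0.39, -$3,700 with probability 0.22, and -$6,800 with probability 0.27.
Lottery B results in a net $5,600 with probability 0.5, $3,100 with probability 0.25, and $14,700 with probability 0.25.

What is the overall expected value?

EV(A) = 0.12 × 16700 + 0.39 × 17400 + 0.22 × (-3700) + 0.27 × (-6800) = 2004 + 6786 − 814 − 1836 = 6140
EV(B) = 0.5 × 5600 + 0.25 × 3100 + 0.25 × 14700 = 2800 + 775 + 3675 = 7250
Branch C: 4300 (certain)
Overall = 0.08 × 6140 + 0.48 × 7250 + 0.44 × 4300 = 491.2 + 3480 + 1892 = 5863.2

$5,863.20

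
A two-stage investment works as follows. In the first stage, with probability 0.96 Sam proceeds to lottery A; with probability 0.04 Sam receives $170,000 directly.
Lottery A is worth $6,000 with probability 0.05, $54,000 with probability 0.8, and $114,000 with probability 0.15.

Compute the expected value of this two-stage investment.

EV(A) = 0.05 × 6000 + 0.8 × 54000 + 0.15 × 114000 = 300 + 43200 + 17100 = 60600
Branch B: 170000 (certain)
Overall = 0.96 × 60600 + 0.04 × 170000 = 58176 + 6800 = 64976

$64,976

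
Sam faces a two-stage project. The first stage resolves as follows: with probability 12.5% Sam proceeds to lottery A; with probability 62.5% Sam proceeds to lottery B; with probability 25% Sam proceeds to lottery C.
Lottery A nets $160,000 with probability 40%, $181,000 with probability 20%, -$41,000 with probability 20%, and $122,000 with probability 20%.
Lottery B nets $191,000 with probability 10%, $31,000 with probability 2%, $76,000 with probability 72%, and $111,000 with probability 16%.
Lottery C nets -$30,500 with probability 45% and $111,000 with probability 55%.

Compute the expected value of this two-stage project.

$84,006.25

EV(A) = 0.4 × 160000 + 0.2 × 181000 + 0.2 × (-41000) + 0.2 × 122000 = 64000 + 36200 − 8200 + 24400 = 116400
EV(B) = 0.1 × 191000 + 0.02 × 31000 + 0.72 × 76000 + 0.16 × 111000 = 19100 + 620 + 54720 + 17760 = 92200
EV(C) = 0.45 × (-30500) + 0.55 × 111000 = -13725 + 61050 = 47325
Overall = 0.125 × 116400 + 0.625 × 92200 + 0.25 × 47325 = 14550 + 57625 + 11831.25 = 84006.25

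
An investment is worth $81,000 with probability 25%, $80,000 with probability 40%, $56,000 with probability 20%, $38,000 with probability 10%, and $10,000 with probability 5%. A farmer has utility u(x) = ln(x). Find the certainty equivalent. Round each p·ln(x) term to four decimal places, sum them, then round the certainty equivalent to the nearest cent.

E[u] = 0.25·ln(81000) + 0.4·ln(80000) + 0.2·ln(56000) + 0.1·ln(38000) + 0.05·ln(10000) = 2.8256 + 4.5159 + 2.1866 + 1.0545 + 0.4605 = 11.0431
CE = e^11.0431 ≈ 62511.14

$62,511.14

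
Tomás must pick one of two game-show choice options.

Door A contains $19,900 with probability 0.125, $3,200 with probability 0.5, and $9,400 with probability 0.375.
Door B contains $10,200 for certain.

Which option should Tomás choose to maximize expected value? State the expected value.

Door B ($10,200)

Door A = 0.125 × 19900 + 0.5 × 3200 + 0.375 × 9400 = 2487.5 + 1600 + 3525 = 7612.5
Door B: 10200 (certain)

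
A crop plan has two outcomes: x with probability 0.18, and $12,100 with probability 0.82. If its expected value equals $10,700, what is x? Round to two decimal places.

0.18·x + 0.82·12100 = 10700
0.18·x = 10700 − 9922 = 778
x = 778 / 0.18 = 4322.2222

x = $4,322.22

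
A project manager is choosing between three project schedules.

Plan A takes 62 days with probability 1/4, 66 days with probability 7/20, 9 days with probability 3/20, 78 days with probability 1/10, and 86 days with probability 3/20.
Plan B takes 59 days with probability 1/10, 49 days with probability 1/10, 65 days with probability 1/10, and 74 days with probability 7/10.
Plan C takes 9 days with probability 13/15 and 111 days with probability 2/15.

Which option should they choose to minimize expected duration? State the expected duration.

Plan A = 1/4 × 62 + 7/20 × 66 + 3/20 × 9 + 1/10 × 78 + 3/20 × 86 = 15.5 + 23.1 + 1.35 + 7.8 + 12.9 = 60.65
Plan B = 1/10 × 59 + 1/10 × 49 + 1/10 × 65 + 7/10 × 74 = 5.9 + 4.9 + 6.5 + 51.8 = 69.1
Plan C = 13/15 × 9 + 2/15 × 111 = 7.8 + 14.8 = 22.6

Plan C (22.6 days)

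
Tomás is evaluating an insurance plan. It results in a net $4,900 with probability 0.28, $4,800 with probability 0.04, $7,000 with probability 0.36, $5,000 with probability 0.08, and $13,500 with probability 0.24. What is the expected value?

$7,724

EV = 0.28 × 4900 + 0.04 × 4800 + 0.36 × 7000 + 0.08 × 5000 + 0.24 × 13500 = 1372 + 192 + 2520 + 400 + 3240 = 7724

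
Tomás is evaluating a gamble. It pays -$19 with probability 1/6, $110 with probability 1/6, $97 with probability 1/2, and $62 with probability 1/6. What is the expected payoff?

$74

EV = 1/6 × (-19) + 1/6 × 110 + 1/2 × 97 + 1/6 × 62 = -3.1667 + 18.3333 + 48.5 + 10.3333 = 74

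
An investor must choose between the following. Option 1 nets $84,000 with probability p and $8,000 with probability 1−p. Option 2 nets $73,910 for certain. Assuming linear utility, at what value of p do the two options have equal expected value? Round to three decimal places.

p·84000 + (1−p)·8000 = 73910
76000p + 8000 = 73910
p = (73910 − 8000) / 76000

p = 0.867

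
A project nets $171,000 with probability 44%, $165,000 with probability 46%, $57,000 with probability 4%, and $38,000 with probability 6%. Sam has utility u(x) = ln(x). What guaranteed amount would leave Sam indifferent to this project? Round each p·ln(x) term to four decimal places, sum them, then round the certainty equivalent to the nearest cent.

$147,075.30

E[u] = 0.44·ln(171000) + 0.46·ln(165000) + 0.04·ln(57000) + 0.06·ln(38000) = 5.3017 + 5.5263 + 0.4380 + 0.6327 = 11.8987
CE = e^11.8987 ≈ 147075.30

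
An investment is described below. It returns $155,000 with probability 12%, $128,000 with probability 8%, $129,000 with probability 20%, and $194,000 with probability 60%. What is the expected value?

$171,040

EV = 0.12 × 155000 + 0.08 × 128000 + 0.2 × 129000 + 0.6 × 194000 = 18600 + 10240 + 25800 + 116400 = 171040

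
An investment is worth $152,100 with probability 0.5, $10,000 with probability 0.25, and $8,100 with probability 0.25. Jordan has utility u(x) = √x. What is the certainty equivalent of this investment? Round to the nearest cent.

E[u] = 0.5·√152100 + 0.25·√10000 + 0.25·√8100 = 0.5·390 + 0.25·100 + 0.25·90 = 242.5
CE = (242.5)² = 58806.25

$58,806.25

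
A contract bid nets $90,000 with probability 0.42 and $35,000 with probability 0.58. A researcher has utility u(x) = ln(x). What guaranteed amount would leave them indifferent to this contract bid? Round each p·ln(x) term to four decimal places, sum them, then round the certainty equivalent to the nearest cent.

E[u] = 0.42·ln(90000) + 0.58·ln(35000) = 4.7912 + 6.0686 = 10.8598
CE = e^10.8598 ≈ 52041.67

$52,041.67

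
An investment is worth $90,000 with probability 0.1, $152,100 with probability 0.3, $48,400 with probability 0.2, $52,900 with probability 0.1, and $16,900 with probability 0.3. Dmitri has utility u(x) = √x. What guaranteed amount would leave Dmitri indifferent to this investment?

$64,009

E[u] = 0.1·√90000 + 0.3·√152100 + 0.2·√48400 + 0.1·√52900 + 0.3·√16900 = 0.1·300 + 0.3·390 + 0.2·220 + 0.1·230 + 0.3·130 = 253
CE = (253)² = 64009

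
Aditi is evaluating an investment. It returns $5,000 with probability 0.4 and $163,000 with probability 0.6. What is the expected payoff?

EV = 0.4 × 5000 + 0.6 × 163000 = 2000 + 97800 = 99800

$99,800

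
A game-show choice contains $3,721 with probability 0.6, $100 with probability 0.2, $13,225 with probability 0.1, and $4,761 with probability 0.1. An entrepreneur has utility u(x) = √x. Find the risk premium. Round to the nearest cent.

$802.20

E[u] = 0.6·√3721 + 0.2·√100 + 0.1·√13225 + 0.1·√4761 = 0.6·61 + 0.2·10 + 0.1·115 + 0.1·69 = 57
CE = (57)² = 3249
Risk premium = EV − CE = 4051.2 − 3249 = 802.2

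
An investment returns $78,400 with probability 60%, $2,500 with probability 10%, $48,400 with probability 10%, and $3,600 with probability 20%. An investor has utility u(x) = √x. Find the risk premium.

E[u] = 0.6·√78400 + 0.1·√2500 + 0.1·√48400 + 0.2·√3600 = 0.6·280 + 0.1·50 + 0.1·220 + 0.2·60 = 207
CE = (207)² = 42849
Risk premium = EV − CE = 52850 − 42849 = 10001

$10,001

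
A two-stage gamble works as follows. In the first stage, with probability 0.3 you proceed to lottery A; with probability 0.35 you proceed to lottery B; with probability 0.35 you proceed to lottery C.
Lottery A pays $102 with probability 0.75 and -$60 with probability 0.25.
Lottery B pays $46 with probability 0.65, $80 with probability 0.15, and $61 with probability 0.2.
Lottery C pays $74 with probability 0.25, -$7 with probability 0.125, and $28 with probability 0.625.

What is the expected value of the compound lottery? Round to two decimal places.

$49.68

EV(A) = 0.75 × 102 + 0.25 × (-60) = 76.5 − 15 = 61.5
EV(B) = 0.65 × 46 + 0.15 × 80 + 0.2 × 61 = 29.9 + 12 + 12.2 = 54.1
EV(C) = 0.25 × 74 + 0.125 × (-7) + 0.625 × 28 = 18.5 − 0.875 + 17.5 = 35.125
Overall = 0.3 × 61.5 + 0.35 × 54.1 + 0.35 × 35.125 = 18.45 + 18.935 + 12.29375 = 49.67875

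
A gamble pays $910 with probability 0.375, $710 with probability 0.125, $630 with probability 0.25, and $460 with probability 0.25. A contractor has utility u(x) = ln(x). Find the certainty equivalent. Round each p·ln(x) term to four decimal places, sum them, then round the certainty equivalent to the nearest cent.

$678.51

E[u] = 0.375·ln(910) + 0.125·ln(710) + 0.25·ln(630) + 0.25·ln(460) = 2.5550 + 0.8207 + 1.6114 + 1.5328 = 6.5199
CE = e^6.5199 ≈ 678.51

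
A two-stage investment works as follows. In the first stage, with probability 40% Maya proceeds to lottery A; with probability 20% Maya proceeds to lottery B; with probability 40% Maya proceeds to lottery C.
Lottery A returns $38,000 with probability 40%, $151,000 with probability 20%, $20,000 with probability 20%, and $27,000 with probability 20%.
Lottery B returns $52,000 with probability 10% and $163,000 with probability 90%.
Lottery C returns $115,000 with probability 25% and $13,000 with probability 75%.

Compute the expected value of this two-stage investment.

EV(A) = 0.4 × 38000 + 0.2 × 151000 + 0.2 × 20000 + 0.2 × 27000 = 15200 + 30200 + 4000 + 5400 = 54800
EV(B) = 0.1 × 52000 + 0.9 × 163000 = 5200 + 146700 = 151900
EV(C) = 0.25 × 115000 + 0.75 × 13000 = 28750 + 9750 = 38500
Overall = 0.4 × 54800 + 0.2 × 151900 + 0.4 × 38500 = 21920 + 30380 + 15400 = 67700

$67,700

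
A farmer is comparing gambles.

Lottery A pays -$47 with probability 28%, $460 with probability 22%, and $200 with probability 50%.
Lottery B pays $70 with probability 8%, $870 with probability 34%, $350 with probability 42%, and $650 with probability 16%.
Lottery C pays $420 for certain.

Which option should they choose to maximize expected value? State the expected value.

Lottery A = 0.28 × (-47) + 0.22 × 460 + 0.5 × 200 = -13.16 + 101.2 + 100 = 188.04
Lottery B = 0.08 × 70 + 0.34 × 870 + 0.42 × 350 + 0.16 × 650 = 5.6 + 295.8 + 147 + 104 = 552.4
Lottery C: 420 (certain)

Lottery B ($552.40)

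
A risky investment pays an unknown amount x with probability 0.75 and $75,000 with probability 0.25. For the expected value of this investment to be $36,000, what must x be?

x = $23,000

0.75·x + 0.25·75000 = 36000
0.75·x = 36000 − 18750 = 17250
x = 17250 / 0.75 = 23000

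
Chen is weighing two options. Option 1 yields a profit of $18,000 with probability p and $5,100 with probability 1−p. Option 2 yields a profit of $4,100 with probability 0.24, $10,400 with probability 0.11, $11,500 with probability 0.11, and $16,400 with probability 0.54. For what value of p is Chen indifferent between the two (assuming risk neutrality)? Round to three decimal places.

p = 0.554

EV(Option 2) = 0.24 × 4100 + 0.11 × 10400 + 0.11 × 11500 + 0.54 × 16400 = 984 + 1144 + 1265 + 8856 = 12249
p·18000 + (1−p)·5100 = 12249
12900p + 5100 = 12249
p = (12249 − 5100) / 12900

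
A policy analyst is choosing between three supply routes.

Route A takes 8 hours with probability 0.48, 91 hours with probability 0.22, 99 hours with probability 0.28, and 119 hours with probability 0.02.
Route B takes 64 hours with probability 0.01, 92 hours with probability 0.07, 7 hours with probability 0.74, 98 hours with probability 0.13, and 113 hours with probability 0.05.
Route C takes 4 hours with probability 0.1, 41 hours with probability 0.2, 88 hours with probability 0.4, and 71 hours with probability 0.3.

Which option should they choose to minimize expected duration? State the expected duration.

Route A = 0.48 × 8 + 0.22 × 91 + 0.28 × 99 + 0.02 × 119 = 3.84 + 20.02 + 27.72 + 2.38 = 53.96
Route B = 0.01 × 64 + 0.07 × 92 + 0.74 × 7 + 0.13 × 98 + 0.05 × 113 = 0.64 + 6.44 + 5.18 + 12.74 + 5.65 = 30.65
Route C = 0.1 × 4 + 0.2 × 41 + 0.4 × 88 + 0.3 × 71 = 0.4 + 8.2 + 35.2 + 21.3 = 65.1

Route B (30.65 hours)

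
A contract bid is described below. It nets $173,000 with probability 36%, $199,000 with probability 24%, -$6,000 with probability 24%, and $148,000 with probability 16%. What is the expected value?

$132,280

EV = 0.36 × 173000 + 0.24 × 199000 + 0.24 × (-6000) + 0.16 × 148000 = 62280 + 47760 − 1440 + 23680 = 132280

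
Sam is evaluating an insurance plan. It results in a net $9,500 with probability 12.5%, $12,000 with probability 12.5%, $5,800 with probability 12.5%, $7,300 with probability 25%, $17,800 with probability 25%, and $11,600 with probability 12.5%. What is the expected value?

$11,137.50

EV = 0.125 × 9500 + 0.125 × 12000 + 0.125 × 5800 + 0.25 × 7300 + 0.25 × 17800 + 0.125 × 11600 = 1187.5 + 1500 + 725 + 1825 + 4450 + 1450 = 11137.5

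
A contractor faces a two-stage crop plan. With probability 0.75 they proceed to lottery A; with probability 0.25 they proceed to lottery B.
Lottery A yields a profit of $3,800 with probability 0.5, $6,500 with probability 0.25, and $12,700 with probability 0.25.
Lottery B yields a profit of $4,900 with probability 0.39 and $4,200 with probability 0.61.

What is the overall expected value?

$6,143.25

EV(A) = 0.5 × 3800 + 0.25 × 6500 + 0.25 × 12700 = 1900 + 1625 + 3175 = 6700
EV(B) = 0.39 × 4900 + 0.61 × 4200 = 1911 + 2562 = 4473
Overall = 0.75 × 6700 + 0.25 × 4473 = 5025 + 1118.25 = 6143.25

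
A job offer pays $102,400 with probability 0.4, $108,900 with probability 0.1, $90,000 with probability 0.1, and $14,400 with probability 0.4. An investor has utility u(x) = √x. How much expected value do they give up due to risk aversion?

E[u] = 0.4·√102400 + 0.1·√108900 + 0.1·√90000 + 0.4·√14400 = 0.4·320 + 0.1·330 + 0.1·300 + 0.4·120 = 239
CE = (239)² = 57121
Risk premium = EV − CE = 66610 − 57121 = 9489

$9,489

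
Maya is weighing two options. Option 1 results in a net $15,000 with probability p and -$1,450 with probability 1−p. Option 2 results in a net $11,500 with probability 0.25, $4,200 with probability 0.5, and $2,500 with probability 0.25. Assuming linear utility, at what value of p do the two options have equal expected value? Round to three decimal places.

p = 0.429

EV(Option 2) = 0.25 × 11500 + 0.5 × 4200 + 0.25 × 2500 = 2875 + 2100 + 625 = 5600
p·15000 + (1−p)·(-1450) = 5600
16450p − 1450 = 5600
p = (5600 + 1450) / 16450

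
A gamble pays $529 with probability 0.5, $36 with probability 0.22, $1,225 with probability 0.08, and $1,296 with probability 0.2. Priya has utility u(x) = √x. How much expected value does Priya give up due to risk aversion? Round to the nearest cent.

E[u] = 0.5·√529 + 0.22·√36 + 0.08·√1225 + 0.2·√1296 = 0.5·23 + 0.22·6 + 0.08·35 + 0.2·36 = 22.82
CE = (22.82)² = 520.7524
Risk premium = EV − CE = 629.62 − 520.7524 = 108.8676

$108.87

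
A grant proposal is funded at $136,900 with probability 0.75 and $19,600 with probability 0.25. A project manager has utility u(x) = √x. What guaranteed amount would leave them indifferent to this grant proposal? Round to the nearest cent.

$97,656.25

E[u] = 0.75·√136900 + 0.25·√19600 = 0.75·370 + 0.25·140 = 312.5
CE = (312.5)² = 97656.25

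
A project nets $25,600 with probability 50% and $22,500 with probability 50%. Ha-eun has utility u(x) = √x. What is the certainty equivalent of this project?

E[u] = 0.5·√25600 + 0.5·√22500 = 0.5·160 + 0.5·150 = 155
CE = (155)² = 24025

$24,025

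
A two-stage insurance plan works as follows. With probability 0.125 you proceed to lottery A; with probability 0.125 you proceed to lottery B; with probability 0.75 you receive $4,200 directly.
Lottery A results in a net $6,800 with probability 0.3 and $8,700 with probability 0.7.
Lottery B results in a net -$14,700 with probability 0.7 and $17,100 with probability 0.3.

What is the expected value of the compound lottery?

$3,521.25

EV(A) = 0.3 × 6800 + 0.7 × 8700 = 2040 + 6090 = 8130
EV(B) = 0.7 × (-14700) + 0.3 × 17100 = -10290 + 5130 = -5160
Branch C: 4200 (certain)
Overall = 0.125 × 8130 + 0.125 × (-5160) + 0.75 × 4200 = 1016.25 − 645 + 3150 = 3521.25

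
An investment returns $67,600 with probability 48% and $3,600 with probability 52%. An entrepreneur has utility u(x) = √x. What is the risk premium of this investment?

E[u] = 0.48·√67600 + 0.52·√3600 = 0.48·260 + 0.52·60 = 156
CE = (156)² = 24336
Risk premium = EV − CE = 34320 − 24336 = 9984

$9,984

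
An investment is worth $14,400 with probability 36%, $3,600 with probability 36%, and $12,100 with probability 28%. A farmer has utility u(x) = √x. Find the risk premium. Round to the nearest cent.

$728.64

E[u] = 0.36·√14400 + 0.36·√3600 + 0.28·√12100 = 0.36·120 + 0.36·60 + 0.28·110 = 95.6
CE = (95.6)² = 9139.36
Risk premium = EV − CE = 9868 − 9139.36 = 728.64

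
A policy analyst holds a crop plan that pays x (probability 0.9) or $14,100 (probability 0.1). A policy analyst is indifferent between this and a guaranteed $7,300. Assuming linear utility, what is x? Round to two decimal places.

0.9·x + 0.1·14100 = 7300
0.9·x = 7300 − 1410 = 5890
x = 5890 / 0.9 = 6544.4444

x = $6,544.44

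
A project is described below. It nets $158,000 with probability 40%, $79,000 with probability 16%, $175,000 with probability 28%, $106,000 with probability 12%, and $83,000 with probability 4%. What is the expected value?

EV = 0.4 × 158000 + 0.16 × 79000 + 0.28 × 175000 + 0.12 × 106000 + 0.04 × 83000 = 63200 + 12640 + 49000 + 12720 + 3320 = 140880

$140,880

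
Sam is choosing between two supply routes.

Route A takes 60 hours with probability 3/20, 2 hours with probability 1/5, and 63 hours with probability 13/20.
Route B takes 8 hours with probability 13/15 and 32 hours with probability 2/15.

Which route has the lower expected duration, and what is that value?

Route B (11.2 hours)

Route A = 3/20 × 60 + 1/5 × 2 + 13/20 × 63 = 9 + 0.4 + 40.95 = 50.35
Route B = 13/15 × 8 + 2/15 × 32 = 6.9333 + 4.2667 = 11.2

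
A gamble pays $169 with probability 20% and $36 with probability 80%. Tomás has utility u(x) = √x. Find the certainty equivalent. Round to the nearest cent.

E[u] = 0.2·√169 + 0.8·√36 = 0.2·13 + 0.8·6 = 7.4
CE = (7.4)² = 54.76

$54.76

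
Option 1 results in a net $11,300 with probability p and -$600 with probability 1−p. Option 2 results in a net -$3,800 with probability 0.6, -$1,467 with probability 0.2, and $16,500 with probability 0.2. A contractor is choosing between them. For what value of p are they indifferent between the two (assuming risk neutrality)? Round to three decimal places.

p = 0.111

EV(Option 2) = 0.6 × (-3800) + 0.2 × (-1467) + 0.2 × 16500 = -2280 − 293.4 + 3300 = 726.6
p·11300 + (1−p)·(-600) = 726.6
11900p − 600 = 726.6
p = (726.6 + 600) / 11900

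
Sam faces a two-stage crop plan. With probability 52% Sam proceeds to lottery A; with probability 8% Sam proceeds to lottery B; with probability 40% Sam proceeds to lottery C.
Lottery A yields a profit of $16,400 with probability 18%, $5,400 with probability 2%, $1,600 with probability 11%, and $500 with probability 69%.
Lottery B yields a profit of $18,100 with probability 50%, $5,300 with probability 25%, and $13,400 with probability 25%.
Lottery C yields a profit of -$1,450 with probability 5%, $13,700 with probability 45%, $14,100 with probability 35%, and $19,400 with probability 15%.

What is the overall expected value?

EV(A) = 0.18 × 16400 + 0.02 × 5400 + 0.11 × 1600 + 0.69 × 500 = 2952 + 108 + 176 + 345 = 3581
EV(B) = 0.5 × 18100 + 0.25 × 5300 + 0.25 × 13400 = 9050 + 1325 + 3350 = 13725
EV(C) = 0.05 × (-1450) + 0.45 × 13700 + 0.35 × 14100 + 0.15 × 19400 = -72.5 + 6165 + 4935 + 2910 = 13937.5
Overall = 0.52 × 3581 + 0.08 × 13725 + 0.4 × 13937.5 = 1862.12 + 1098 + 5575 = 8535.12

$8,535.12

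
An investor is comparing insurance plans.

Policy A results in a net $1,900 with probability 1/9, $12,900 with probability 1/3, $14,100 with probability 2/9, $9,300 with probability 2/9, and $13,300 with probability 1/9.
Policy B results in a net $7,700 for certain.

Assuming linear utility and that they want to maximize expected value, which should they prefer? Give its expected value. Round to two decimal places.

Policy A = 1/9 × 1900 + 1/3 × 12900 + 2/9 × 14100 + 2/9 × 9300 + 1/9 × 13300 = 211.1111 + 4300 + 3133.3333 + 2066.6667 + 1477.7778 = 11188.8889
Policy B: 7700 (certain)

Policy A ($11,188.89)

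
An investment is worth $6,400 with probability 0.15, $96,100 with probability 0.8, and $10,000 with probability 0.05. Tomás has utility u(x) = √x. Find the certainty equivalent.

$70,225

E[u] = 0.15·√6400 + 0.8·√96100 + 0.05·√10000 = 0.15·80 + 0.8·310 + 0.05·100 = 265
CE = (265)² = 70225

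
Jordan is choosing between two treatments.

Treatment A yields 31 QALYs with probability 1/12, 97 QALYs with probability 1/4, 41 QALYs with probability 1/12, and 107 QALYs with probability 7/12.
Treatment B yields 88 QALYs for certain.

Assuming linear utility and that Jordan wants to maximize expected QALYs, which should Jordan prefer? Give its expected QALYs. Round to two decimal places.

Treatment A = 1/12 × 31 + 1/4 × 97 + 1/12 × 41 + 7/12 × 107 = 2.5833 + 24.25 + 3.4167 + 62.4167 = 92.6667
Treatment B: 88 (certain)

Treatment A (92.67 QALYs)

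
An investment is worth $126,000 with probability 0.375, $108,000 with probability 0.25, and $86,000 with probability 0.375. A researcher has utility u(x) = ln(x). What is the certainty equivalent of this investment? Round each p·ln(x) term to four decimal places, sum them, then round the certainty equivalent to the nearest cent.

$105,061.38

E[u] = 0.375·ln(126000) + 0.25·ln(108000) + 0.375·ln(86000) = 4.4040 + 2.8975 + 4.2608 = 11.5623
CE = e^11.5623 ≈ 105061.38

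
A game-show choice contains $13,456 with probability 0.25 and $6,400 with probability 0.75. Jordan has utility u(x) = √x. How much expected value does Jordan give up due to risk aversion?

E[u] = 0.25·√13456 + 0.75·√6400 = 0.25·116 + 0.75·80 = 89
CE = (89)² = 7921
Risk premium = EV − CE = 8164 − 7921 = 243

$243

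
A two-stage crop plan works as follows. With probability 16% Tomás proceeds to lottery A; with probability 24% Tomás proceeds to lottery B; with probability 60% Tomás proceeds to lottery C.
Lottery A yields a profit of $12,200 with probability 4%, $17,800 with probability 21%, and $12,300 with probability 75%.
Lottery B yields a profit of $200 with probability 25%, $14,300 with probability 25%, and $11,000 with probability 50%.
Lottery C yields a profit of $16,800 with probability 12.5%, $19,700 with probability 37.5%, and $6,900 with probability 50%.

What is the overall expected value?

EV(A) = 0.04 × 12200 + 0.21 × 17800 + 0.75 × 12300 = 488 + 3738 + 9225 = 13451
EV(B) = 0.25 × 200 + 0.25 × 14300 + 0.5 × 11000 = 50 + 3575 + 5500 = 9125
EV(C) = 0.125 × 16800 + 0.375 × 19700 + 0.5 × 6900 = 2100 + 7387.5 + 3450 = 12937.5
Overall = 0.16 × 13451 + 0.24 × 9125 + 0.6 × 12937.5 = 2152.16 + 2190 + 7762.5 = 12104.66

$12,104.66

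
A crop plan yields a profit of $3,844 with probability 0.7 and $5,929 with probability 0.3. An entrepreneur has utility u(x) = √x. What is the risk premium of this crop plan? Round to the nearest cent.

E[u] = 0.7·√3844 + 0.3·√5929 = 0.7·62 + 0.3·77 = 66.5
CE = (66.5)² = 4422.25
Risk premium = EV − CE = 4469.5 − 4422.25 = 47.25

$47.25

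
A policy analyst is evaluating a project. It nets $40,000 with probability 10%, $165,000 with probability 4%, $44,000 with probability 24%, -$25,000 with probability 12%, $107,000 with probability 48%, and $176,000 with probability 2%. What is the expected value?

EV = 0.1 × 40000 + 0.04 × 165000 + 0.24 × 44000 + 0.12 × (-25000) + 0.48 × 107000 + 0.02 × 176000 = 4000 + 6600 + 10560 − 3000 + 51360 + 3520 = 73040

$73,040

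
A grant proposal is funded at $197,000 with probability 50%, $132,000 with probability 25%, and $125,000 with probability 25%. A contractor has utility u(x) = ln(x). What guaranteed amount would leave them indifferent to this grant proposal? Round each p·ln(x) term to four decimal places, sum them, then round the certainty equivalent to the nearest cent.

$159,070.06

E[u] = 0.5·ln(197000) + 0.25·ln(132000) + 0.25·ln(125000) = 6.0955 + 2.9476 + 2.9340 = 11.9771
CE = e^11.9771 ≈ 159070.06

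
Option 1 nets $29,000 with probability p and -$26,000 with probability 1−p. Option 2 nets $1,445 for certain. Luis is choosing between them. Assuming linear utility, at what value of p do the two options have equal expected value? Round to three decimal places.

p·29000 + (1−p)·(-26000) = 1445
55000p − 26000 = 1445
p = (1445 + 26000) / 55000

p = 0.499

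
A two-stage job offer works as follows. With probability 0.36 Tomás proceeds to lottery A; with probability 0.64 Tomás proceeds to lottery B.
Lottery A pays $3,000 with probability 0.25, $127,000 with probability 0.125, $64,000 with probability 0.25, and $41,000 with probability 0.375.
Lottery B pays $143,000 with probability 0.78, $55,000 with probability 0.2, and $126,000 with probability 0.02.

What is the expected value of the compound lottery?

$97,318.40

EV(A) = 0.25 × 3000 + 0.125 × 127000 + 0.25 × 64000 + 0.375 × 41000 = 750 + 15875 + 16000 + 15375 = 48000
EV(B) = 0.78 × 143000 + 0.2 × 55000 + 0.02 × 126000 = 111540 + 11000 + 2520 = 125060
Overall = 0.36 × 48000 + 0.64 × 125060 = 17280 + 80038.4 = 97318.4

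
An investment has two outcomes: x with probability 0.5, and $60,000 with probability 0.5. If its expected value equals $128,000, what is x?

x = $196,000

0.5·x + 0.5·60000 = 128000
0.5·x = 128000 − 30000 = 98000
x = 98000 / 0.5 = 196000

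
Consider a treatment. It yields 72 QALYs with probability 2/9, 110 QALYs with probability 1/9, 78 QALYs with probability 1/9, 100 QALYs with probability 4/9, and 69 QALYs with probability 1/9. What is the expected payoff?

EV = 2/9 × 72 + 1/9 × 110 + 1/9 × 78 + 4/9 × 100 + 1/9 × 69 = 16 + 12.2222 + 8.6667 + 44.4444 + 7.6667 = 89

89 QALYs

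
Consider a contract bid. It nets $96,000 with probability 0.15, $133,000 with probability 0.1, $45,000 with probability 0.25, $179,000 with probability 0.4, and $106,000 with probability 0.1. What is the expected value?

EV = 0.15 × 96000 + 0.1 × 133000 + 0.25 × 45000 + 0.4 × 179000 + 0.1 × 106000 = 14400 + 13300 + 11250 + 71600 + 10600 = 121150

$121,150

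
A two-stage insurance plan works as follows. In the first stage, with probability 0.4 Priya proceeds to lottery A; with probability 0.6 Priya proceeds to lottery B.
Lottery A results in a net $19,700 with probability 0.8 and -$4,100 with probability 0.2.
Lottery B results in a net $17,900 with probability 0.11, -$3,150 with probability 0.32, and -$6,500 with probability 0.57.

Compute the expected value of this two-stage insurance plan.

EV(A) = 0.8 × 19700 + 0.2 × (-4100) = 15760 − 820 = 14940
EV(B) = 0.11 × 17900 + 0.32 × (-3150) + 0.57 × (-6500) = 1969 − 1008 − 3705 = -2744
Overall = 0.4 × 14940 + 0.6 × (-2744) = 5976 − 1646.4 = 4329.6

$4,329.60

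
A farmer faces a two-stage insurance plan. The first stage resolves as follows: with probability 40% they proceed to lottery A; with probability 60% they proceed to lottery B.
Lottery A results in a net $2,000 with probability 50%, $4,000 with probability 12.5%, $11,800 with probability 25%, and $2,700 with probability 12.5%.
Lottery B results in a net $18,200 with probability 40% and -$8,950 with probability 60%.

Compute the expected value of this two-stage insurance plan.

$3,061

EV(A) = 0.5 × 2000 + 0.125 × 4000 + 0.25 × 11800 + 0.125 × 2700 = 1000 + 500 + 2950 + 337.5 = 4787.5
EV(B) = 0.4 × 18200 + 0.6 × (-8950) = 7280 − 5370 = 1910
Overall = 0.4 × 4787.5 + 0.6 × 1910 = 1915 + 1146 = 3061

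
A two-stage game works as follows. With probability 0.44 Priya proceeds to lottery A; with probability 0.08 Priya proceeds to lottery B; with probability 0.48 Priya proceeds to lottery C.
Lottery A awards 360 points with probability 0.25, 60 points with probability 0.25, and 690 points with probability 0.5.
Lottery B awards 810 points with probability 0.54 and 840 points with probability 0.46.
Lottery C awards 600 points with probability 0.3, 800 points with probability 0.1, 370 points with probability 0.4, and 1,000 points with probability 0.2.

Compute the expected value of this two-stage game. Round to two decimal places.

555.74 points

EV(A) = 0.25 × 360 + 0.25 × 60 + 0.5 × 690 = 90 + 15 + 345 = 450
EV(B) = 0.54 × 810 + 0.46 × 840 = 437.4 + 386.4 = 823.8
EV(C) = 0.3 × 600 + 0.1 × 800 + 0.4 × 370 + 0.2 × 1000 = 180 + 80 + 148 + 200 = 608
Overall = 0.44 × 450 + 0.08 × 823.8 + 0.48 × 608 = 198 + 65.904 + 291.84 = 555.744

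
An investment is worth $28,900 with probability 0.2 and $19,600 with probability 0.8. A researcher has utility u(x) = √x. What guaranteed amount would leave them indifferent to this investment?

E[u] = 0.2·√28900 + 0.8·√19600 = 0.2·170 + 0.8·140 = 146
CE = (146)² = 21316

$21,316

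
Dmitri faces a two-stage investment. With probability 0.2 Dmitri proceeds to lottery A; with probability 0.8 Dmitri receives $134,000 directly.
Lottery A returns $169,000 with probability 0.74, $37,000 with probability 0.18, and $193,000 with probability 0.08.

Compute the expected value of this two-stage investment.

EV(A) = 0.74 × 169000 + 0.18 × 37000 + 0.08 × 193000 = 125060 + 6660 + 15440 = 147160
Branch B: 134000 (certain)
Overall = 0.2 × 147160 + 0.8 × 134000 = 29432 + 107200 = 136632

$136,632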